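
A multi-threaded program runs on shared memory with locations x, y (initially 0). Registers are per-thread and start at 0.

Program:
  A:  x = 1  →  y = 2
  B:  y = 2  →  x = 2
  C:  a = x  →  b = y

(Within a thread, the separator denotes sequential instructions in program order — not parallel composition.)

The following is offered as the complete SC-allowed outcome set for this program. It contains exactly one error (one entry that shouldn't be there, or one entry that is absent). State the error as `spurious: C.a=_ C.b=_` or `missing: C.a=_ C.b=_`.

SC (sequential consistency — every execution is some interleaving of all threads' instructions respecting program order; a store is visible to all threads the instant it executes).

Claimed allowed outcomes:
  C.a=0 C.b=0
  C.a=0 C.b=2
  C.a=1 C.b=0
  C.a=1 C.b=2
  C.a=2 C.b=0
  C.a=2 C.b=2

outcome vector order: (C.a,C.b)
SC (5): (0,0); (0,2); (1,0); (1,2); (2,2)
claimed∖SC = {(2,0)}

spurious: C.a=2 C.b=0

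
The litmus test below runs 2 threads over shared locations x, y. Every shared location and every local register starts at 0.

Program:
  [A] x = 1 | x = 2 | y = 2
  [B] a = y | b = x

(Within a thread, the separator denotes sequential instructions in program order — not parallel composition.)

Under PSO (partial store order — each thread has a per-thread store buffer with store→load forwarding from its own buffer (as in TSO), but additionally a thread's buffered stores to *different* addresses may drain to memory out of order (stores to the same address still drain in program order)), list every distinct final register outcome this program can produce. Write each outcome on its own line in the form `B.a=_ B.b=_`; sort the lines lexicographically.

B.a=0 B.b=0
B.a=0 B.b=1
B.a=0 B.b=2
B.a=2 B.b=0
B.a=2 B.b=1
B.a=2 B.b=2

outcome vector order: (B.a,B.b)
|PSO outcomes| = 6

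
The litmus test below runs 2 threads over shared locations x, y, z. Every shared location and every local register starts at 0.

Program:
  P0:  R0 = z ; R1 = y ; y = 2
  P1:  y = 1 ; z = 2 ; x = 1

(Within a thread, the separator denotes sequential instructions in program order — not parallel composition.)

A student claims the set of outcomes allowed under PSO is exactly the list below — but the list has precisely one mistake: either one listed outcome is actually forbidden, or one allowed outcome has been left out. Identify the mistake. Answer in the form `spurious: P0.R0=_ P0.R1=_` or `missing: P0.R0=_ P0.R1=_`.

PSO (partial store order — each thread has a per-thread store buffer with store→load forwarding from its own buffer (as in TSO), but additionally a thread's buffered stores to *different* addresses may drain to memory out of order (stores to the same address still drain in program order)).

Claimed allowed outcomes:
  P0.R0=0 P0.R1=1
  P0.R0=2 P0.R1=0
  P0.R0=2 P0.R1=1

missing: P0.R0=0 P0.R1=0

outcome vector order: (P0.R0,P0.R1)
[PSO] allowed = {<0 0> <0 1> <2 0> <2 1>}
PSO∖claimed = {<0 0>}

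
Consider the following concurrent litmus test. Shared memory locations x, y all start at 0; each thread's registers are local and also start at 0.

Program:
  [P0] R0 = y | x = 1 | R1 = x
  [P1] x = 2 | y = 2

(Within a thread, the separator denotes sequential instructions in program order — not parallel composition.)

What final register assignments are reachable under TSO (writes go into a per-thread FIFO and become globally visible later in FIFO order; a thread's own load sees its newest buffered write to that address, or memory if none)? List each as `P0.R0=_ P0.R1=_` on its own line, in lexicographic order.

outcome vector order: (P0.R0,P0.R1)
|TSO outcomes| = 3

P0.R0=0 P0.R1=1
P0.R0=0 P0.R1=2
P0.R0=2 P0.R1=1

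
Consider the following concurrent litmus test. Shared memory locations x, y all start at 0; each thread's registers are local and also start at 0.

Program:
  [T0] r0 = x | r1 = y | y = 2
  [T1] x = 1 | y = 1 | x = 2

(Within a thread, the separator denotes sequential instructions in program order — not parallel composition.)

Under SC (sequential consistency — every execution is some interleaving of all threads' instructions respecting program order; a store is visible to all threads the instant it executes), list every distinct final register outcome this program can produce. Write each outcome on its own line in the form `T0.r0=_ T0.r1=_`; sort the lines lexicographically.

outcome vector order: (T0.r0,T0.r1)
|SC outcomes| = 5

T0.r0=0 T0.r1=0
T0.r0=0 T0.r1=1
T0.r0=1 T0.r1=0
T0.r0=1 T0.r1=1
T0.r0=2 T0.r1=1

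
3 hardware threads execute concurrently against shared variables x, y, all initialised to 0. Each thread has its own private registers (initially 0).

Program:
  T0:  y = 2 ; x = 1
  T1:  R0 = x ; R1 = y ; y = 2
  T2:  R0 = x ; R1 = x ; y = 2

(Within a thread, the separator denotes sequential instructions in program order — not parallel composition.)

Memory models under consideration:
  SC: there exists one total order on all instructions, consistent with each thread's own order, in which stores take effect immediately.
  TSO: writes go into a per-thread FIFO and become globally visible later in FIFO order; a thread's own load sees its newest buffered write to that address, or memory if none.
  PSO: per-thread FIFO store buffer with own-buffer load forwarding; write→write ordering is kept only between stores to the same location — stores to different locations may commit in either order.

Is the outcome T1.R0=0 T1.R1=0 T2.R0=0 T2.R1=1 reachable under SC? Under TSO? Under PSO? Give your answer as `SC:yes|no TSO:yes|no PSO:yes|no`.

outcome vector order: (T1.R0,T1.R1,T2.R0,T2.R1)
under SC → 0/0/0/0; 0/0/0/1; 0/0/1/1; 0/2/0/0; 0/2/0/1; 0/2/1/1; 1/2/0/0; 1/2/0/1; 1/2/1/1
under TSO → 0/0/0/0; 0/0/0/1; 0/0/1/1; 0/2/0/0; 0/2/0/1; 0/2/1/1; 1/2/0/0; 1/2/0/1; 1/2/1/1
under PSO → 0/0/0/0; 0/0/0/1; 0/0/1/1; 0/2/0/0; 0/2/0/1; 0/2/1/1; 1/0/0/0; 1/0/0/1; 1/0/1/1; 1/2/0/0; 1/2/0/1; 1/2/1/1
target 0/0/0/1 ∈ {SC,TSO,PSO}

SC:yes TSO:yes PSO:yes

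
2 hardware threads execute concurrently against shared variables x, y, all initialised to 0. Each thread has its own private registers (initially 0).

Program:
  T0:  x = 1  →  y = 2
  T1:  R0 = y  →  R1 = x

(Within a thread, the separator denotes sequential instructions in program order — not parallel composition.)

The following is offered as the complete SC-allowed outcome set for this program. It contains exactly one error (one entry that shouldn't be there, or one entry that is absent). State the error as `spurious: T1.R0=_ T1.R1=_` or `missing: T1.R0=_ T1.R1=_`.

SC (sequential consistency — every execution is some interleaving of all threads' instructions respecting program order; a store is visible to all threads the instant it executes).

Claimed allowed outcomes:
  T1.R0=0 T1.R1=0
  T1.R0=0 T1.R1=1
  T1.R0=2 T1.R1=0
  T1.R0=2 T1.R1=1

outcome vector order: (T1.R0,T1.R1)
SC (3): <0 0> <0 1> <2 1>
claimed∖SC = {<2 0>}

spurious: T1.R0=2 T1.R1=0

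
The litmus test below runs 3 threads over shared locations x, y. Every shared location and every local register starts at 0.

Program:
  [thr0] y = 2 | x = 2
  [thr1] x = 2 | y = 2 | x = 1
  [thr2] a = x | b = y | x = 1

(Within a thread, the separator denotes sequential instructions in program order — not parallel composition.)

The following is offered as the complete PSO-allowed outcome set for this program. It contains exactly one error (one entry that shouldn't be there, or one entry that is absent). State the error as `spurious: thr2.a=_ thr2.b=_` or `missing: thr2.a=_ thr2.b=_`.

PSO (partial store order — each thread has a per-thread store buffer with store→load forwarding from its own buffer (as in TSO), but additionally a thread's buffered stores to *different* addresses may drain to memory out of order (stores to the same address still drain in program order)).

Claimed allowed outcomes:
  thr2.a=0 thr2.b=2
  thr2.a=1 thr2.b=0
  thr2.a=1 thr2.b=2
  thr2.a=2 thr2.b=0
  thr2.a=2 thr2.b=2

outcome vector order: (thr2.a,thr2.b)
PSO (6): 00 02 10 12 20 22
PSO∖claimed = {00}

missing: thr2.a=0 thr2.b=0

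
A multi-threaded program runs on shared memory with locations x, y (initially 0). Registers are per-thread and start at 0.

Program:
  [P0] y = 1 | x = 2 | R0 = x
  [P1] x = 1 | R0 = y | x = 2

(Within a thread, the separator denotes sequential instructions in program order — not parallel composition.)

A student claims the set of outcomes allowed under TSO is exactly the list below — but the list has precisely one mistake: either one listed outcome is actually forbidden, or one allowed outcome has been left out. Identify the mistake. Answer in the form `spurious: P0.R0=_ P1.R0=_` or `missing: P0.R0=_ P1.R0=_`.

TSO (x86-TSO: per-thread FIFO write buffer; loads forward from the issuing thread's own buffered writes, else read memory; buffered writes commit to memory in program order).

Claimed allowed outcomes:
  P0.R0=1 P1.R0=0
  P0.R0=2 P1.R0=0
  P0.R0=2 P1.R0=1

outcome vector order: (P0.R0,P1.R0)
TSO: 4 outcomes — {(1,0), (1,1), (2,0), (2,1)}
TSO∖claimed = {(1,1)}

missing: P0.R0=1 P1.R0=1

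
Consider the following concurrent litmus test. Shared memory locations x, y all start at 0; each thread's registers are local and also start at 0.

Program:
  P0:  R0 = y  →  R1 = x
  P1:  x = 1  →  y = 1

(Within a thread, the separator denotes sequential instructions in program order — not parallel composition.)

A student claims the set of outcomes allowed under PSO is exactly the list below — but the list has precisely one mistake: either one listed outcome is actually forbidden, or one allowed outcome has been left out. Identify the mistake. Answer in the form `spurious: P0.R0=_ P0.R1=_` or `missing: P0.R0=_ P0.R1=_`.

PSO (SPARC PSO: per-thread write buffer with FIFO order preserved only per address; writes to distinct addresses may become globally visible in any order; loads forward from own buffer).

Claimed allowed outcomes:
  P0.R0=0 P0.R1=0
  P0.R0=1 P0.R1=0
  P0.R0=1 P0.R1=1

missing: P0.R0=0 P0.R1=1

outcome vector order: (P0.R0,P0.R1)
PSO: 4 outcomes — {00; 01; 10; 11}
PSO∖claimed = {01}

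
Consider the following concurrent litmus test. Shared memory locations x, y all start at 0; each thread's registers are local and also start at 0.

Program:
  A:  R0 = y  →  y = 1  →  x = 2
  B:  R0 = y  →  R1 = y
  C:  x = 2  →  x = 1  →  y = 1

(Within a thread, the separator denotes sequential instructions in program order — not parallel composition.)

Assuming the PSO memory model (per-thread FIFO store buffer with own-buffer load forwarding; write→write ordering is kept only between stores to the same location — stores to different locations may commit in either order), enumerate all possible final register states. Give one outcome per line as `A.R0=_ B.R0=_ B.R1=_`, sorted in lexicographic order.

outcome vector order: (A.R0,B.R0,B.R1)
|PSO outcomes| = 6

A.R0=0 B.R0=0 B.R1=0
A.R0=0 B.R0=0 B.R1=1
A.R0=0 B.R0=1 B.R1=1
A.R0=1 B.R0=0 B.R1=0
A.R0=1 B.R0=0 B.R1=1
A.R0=1 B.R0=1 B.R1=1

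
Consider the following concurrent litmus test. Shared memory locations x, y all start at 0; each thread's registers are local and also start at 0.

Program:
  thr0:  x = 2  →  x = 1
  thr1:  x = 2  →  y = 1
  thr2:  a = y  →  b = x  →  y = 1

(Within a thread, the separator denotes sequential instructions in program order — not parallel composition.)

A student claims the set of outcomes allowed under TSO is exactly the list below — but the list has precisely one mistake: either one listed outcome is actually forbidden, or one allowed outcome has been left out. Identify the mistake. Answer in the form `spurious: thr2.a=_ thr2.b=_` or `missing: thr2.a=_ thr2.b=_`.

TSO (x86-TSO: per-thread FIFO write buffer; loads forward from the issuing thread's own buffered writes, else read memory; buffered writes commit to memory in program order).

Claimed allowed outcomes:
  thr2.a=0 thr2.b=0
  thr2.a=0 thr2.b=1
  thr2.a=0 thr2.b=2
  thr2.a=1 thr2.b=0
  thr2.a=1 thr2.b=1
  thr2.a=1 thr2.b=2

outcome vector order: (thr2.a,thr2.b)
TSO (5): (0,0) (0,1) (0,2) (1,1) (1,2)
claimed∖TSO = {(1,0)}

spurious: thr2.a=1 thr2.b=0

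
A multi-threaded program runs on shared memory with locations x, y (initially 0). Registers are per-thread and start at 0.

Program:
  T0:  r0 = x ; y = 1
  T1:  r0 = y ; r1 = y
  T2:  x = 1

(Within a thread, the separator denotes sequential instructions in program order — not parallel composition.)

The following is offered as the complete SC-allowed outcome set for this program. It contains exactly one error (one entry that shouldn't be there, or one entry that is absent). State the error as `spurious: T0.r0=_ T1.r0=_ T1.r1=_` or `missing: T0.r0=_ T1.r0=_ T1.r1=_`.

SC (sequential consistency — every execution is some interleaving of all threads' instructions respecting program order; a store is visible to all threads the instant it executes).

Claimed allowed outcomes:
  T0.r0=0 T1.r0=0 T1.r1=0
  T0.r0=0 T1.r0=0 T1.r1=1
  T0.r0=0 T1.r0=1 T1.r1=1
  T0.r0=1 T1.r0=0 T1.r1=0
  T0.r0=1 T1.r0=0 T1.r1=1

outcome vector order: (T0.r0,T1.r0,T1.r1)
SC: 6 outcomes — {<0 0 0>; <0 0 1>; <0 1 1>; <1 0 0>; <1 0 1>; <1 1 1>}
SC∖claimed = {<1 1 1>}

missing: T0.r0=1 T1.r0=1 T1.r1=1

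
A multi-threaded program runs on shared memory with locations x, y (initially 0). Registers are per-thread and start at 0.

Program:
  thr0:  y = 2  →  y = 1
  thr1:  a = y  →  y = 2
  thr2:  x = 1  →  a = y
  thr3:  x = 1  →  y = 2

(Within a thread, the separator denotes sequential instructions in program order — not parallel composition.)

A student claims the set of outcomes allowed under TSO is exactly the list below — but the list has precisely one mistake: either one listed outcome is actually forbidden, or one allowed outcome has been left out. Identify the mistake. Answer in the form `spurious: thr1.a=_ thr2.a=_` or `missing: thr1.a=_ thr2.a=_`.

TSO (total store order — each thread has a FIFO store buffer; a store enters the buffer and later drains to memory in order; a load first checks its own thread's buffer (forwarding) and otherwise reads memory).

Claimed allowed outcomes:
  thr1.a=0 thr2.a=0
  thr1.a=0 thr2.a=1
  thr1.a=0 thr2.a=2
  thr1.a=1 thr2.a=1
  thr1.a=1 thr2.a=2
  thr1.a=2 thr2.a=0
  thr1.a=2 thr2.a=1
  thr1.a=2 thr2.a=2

outcome vector order: (thr1.a,thr2.a)
TSO: 9 outcomes — {00; 01; 02; 10; 11; 12; 20; 21; 22}
TSO∖claimed = {10}

missing: thr1.a=1 thr2.a=0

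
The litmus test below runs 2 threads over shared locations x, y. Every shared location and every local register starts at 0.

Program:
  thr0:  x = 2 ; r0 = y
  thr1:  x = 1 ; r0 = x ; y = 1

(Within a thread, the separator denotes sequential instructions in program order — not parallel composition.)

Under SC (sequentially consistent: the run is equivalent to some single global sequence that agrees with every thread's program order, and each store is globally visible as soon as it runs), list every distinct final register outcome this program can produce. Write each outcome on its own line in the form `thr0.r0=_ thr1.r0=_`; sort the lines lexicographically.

thr0.r0=0 thr1.r0=1
thr0.r0=0 thr1.r0=2
thr0.r0=1 thr1.r0=1
thr0.r0=1 thr1.r0=2

outcome vector order: (thr0.r0,thr1.r0)
|SC outcomes| = 4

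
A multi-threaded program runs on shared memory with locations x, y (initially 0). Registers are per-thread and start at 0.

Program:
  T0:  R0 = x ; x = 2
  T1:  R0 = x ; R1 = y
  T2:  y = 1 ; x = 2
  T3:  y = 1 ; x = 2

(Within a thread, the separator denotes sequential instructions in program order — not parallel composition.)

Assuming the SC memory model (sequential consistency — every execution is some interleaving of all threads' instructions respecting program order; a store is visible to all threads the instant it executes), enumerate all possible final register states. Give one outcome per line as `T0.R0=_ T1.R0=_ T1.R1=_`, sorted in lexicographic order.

outcome vector order: (T0.R0,T1.R0,T1.R1)
|SC outcomes| = 7

T0.R0=0 T1.R0=0 T1.R1=0
T0.R0=0 T1.R0=0 T1.R1=1
T0.R0=0 T1.R0=2 T1.R1=0
T0.R0=0 T1.R0=2 T1.R1=1
T0.R0=2 T1.R0=0 T1.R1=0
T0.R0=2 T1.R0=0 T1.R1=1
T0.R0=2 T1.R0=2 T1.R1=1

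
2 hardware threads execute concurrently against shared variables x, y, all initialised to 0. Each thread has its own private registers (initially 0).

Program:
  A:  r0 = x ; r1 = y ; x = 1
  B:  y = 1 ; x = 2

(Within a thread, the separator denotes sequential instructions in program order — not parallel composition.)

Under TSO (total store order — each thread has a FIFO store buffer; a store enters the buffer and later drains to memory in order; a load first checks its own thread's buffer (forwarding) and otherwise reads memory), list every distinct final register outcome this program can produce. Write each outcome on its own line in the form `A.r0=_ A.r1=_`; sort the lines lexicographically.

outcome vector order: (A.r0,A.r1)
|TSO outcomes| = 3

A.r0=0 A.r1=0
A.r0=0 A.r1=1
A.r0=2 A.r1=1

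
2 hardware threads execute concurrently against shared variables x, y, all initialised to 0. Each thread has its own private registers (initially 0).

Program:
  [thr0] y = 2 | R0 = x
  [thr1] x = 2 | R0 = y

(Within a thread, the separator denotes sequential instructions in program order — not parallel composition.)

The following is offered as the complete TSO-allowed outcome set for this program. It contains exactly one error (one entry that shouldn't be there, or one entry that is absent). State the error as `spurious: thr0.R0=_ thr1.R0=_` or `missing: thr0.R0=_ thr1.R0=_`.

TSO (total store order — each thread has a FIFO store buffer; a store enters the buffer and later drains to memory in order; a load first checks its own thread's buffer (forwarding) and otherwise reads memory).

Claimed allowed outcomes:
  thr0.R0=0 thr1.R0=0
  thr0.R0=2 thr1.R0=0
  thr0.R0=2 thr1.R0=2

missing: thr0.R0=0 thr1.R0=2

outcome vector order: (thr0.R0,thr1.R0)
TSO (4): (0,0), (0,2), (2,0), (2,2)
TSO∖claimed = {(0,2)}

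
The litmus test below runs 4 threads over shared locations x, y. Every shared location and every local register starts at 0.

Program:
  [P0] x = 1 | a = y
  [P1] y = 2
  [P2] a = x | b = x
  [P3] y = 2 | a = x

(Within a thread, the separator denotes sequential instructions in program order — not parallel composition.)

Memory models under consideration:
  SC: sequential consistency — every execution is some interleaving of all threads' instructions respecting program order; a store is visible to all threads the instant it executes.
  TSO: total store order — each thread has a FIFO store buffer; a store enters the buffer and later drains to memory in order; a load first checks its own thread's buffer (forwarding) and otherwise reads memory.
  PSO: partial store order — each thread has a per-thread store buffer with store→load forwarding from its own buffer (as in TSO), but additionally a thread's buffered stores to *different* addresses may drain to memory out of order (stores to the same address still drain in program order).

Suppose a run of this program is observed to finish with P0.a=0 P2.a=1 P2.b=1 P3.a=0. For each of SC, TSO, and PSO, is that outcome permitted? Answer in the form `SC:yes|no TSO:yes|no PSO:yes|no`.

outcome vector order: (P0.a,P2.a,P2.b,P3.a)
[SC] allowed = {0001, 0011, 0111, 2000, 2001, 2010, 2011, 2110, 2111}
[TSO] allowed = {0000, 0001, 0010, 0011, 0110, 0111, 2000, 2001, 2010, 2011, 2110, 2111}
[PSO] allowed = {0000, 0001, 0010, 0011, 0110, 0111, 2000, 2001, 2010, 2011, 2110, 2111}
target 0110 ∈ {TSO,PSO}

SC:no TSO:yes PSO:yes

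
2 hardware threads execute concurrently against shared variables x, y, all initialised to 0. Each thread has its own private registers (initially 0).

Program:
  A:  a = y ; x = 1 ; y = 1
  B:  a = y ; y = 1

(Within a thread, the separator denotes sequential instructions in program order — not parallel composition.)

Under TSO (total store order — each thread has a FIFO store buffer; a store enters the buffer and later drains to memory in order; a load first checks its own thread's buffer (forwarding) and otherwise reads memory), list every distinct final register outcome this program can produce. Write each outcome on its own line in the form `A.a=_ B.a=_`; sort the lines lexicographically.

outcome vector order: (A.a,B.a)
|TSO outcomes| = 3

A.a=0 B.a=0
A.a=0 B.a=1
A.a=1 B.a=0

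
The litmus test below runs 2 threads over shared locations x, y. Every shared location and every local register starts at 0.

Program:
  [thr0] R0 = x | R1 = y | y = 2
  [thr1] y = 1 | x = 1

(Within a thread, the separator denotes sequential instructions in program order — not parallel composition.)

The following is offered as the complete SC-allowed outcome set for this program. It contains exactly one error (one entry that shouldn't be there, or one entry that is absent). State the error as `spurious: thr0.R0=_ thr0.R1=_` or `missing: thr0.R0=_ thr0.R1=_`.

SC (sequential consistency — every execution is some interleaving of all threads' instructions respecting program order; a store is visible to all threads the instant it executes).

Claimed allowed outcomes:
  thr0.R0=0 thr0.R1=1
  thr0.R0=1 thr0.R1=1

missing: thr0.R0=0 thr0.R1=0

outcome vector order: (thr0.R0,thr0.R1)
SC: 3 outcomes — {(0,0); (0,1); (1,1)}
SC∖claimed = {(0,0)}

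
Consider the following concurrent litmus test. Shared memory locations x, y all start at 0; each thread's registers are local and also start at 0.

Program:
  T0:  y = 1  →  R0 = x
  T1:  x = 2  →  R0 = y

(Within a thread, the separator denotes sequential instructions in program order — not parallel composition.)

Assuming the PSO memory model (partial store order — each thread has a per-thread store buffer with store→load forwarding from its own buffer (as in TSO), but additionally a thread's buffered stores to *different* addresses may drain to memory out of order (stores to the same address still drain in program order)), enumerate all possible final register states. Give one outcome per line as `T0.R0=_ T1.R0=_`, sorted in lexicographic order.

outcome vector order: (T0.R0,T1.R0)
|PSO outcomes| = 4

T0.R0=0 T1.R0=0
T0.R0=0 T1.R0=1
T0.R0=2 T1.R0=0
T0.R0=2 T1.R0=1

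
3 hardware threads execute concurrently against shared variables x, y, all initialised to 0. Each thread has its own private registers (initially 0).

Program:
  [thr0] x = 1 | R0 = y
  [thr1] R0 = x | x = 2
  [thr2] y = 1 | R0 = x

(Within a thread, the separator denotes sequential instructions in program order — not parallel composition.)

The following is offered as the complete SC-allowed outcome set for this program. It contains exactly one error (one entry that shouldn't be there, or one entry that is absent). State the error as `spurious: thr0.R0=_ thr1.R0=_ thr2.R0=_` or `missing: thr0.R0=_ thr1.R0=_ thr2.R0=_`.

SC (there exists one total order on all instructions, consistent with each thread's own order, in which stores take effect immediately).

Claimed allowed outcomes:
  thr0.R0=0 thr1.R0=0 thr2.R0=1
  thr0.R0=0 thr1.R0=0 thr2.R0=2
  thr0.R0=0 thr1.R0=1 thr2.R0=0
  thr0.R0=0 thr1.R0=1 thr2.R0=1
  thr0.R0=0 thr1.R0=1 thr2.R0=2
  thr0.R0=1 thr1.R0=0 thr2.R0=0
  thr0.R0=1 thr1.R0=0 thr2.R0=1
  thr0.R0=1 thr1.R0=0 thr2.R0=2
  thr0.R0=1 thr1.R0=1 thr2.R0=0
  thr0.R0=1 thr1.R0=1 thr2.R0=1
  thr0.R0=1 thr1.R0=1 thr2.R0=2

outcome vector order: (thr0.R0,thr1.R0,thr2.R0)
under SC → 001, 002, 011, 012, 100, 101, 102, 110, 111, 112
claimed∖SC = {010}

spurious: thr0.R0=0 thr1.R0=1 thr2.R0=0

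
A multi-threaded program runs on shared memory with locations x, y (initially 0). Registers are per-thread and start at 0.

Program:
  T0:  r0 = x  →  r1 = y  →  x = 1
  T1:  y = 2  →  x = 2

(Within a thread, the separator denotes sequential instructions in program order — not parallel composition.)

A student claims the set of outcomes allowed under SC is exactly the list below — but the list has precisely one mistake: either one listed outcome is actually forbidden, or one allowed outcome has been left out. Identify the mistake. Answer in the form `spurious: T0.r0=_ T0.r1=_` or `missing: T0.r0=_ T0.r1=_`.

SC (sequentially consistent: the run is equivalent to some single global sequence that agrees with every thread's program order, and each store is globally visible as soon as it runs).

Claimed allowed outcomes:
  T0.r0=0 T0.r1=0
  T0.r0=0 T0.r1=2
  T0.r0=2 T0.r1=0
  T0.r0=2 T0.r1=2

outcome vector order: (T0.r0,T0.r1)
under SC → (0,0) (0,2) (2,2)
claimed∖SC = {(2,0)}

spurious: T0.r0=2 T0.r1=0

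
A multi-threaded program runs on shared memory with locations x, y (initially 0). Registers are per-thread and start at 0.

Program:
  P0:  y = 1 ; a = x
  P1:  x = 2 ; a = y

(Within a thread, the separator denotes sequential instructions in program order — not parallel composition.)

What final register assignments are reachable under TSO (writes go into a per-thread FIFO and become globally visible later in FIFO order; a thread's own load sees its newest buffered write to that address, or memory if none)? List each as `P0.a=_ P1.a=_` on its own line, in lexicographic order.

outcome vector order: (P0.a,P1.a)
|TSO outcomes| = 4

P0.a=0 P1.a=0
P0.a=0 P1.a=1
P0.a=2 P1.a=0
P0.a=2 P1.a=1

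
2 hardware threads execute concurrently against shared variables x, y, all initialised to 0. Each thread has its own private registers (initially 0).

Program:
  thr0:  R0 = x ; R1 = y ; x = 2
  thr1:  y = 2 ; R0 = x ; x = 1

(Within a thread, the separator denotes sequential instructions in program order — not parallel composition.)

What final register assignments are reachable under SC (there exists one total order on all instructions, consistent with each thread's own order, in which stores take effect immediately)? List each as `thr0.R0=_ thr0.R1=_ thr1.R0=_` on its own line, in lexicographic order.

outcome vector order: (thr0.R0,thr0.R1,thr1.R0)
|SC outcomes| = 5

thr0.R0=0 thr0.R1=0 thr1.R0=0
thr0.R0=0 thr0.R1=0 thr1.R0=2
thr0.R0=0 thr0.R1=2 thr1.R0=0
thr0.R0=0 thr0.R1=2 thr1.R0=2
thr0.R0=1 thr0.R1=2 thr1.R0=0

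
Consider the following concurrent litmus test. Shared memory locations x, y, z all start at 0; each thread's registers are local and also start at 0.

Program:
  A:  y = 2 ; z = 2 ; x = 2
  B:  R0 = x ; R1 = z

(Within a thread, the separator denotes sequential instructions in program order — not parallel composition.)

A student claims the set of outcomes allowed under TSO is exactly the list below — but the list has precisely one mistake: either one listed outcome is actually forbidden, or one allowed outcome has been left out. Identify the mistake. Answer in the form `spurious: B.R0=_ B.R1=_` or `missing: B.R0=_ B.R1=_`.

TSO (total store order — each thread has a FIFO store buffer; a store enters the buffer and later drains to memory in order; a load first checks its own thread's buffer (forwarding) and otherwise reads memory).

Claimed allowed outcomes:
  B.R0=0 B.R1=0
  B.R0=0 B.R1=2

missing: B.R0=2 B.R1=2

outcome vector order: (B.R0,B.R1)
[TSO] allowed = {<0 0> <0 2> <2 2>}
TSO∖claimed = {<2 2>}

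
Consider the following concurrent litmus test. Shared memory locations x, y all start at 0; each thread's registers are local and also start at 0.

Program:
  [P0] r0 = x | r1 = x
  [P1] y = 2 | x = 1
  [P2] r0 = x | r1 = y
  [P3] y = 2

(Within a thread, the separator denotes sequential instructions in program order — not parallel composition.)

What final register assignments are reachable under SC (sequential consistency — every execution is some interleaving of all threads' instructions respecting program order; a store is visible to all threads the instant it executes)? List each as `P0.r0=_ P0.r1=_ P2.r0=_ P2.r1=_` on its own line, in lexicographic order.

P0.r0=0 P0.r1=0 P2.r0=0 P2.r1=0
P0.r0=0 P0.r1=0 P2.r0=0 P2.r1=2
P0.r0=0 P0.r1=0 P2.r0=1 P2.r1=2
P0.r0=0 P0.r1=1 P2.r0=0 P2.r1=0
P0.r0=0 P0.r1=1 P2.r0=0 P2.r1=2
P0.r0=0 P0.r1=1 P2.r0=1 P2.r1=2
P0.r0=1 P0.r1=1 P2.r0=0 P2.r1=0
P0.r0=1 P0.r1=1 P2.r0=0 P2.r1=2
P0.r0=1 P0.r1=1 P2.r0=1 P2.r1=2

outcome vector order: (P0.r0,P0.r1,P2.r0,P2.r1)
|SC outcomes| = 9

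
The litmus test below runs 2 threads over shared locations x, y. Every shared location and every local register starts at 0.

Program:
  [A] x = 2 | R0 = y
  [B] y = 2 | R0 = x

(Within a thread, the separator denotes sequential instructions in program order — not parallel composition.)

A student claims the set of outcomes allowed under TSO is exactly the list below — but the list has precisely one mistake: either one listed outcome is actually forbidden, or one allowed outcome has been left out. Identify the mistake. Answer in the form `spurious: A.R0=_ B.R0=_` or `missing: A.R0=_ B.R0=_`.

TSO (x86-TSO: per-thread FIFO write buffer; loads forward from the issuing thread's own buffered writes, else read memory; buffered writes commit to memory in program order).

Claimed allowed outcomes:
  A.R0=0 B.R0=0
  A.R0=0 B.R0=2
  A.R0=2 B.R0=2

outcome vector order: (A.R0,B.R0)
TSO (4): 00; 02; 20; 22
TSO∖claimed = {20}

missing: A.R0=2 B.R0=0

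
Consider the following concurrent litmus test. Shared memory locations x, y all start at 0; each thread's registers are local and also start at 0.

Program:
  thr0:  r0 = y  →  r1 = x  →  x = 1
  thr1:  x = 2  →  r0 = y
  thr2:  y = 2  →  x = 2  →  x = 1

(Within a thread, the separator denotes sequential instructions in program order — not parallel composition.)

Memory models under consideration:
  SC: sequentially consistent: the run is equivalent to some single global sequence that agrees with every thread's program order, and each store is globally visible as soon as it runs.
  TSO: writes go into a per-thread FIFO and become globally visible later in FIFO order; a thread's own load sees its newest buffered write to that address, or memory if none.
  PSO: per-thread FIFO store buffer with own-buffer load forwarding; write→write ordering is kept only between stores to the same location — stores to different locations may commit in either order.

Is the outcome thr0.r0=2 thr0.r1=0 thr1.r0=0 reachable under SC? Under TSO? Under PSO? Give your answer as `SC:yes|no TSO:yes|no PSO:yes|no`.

SC:no TSO:yes PSO:yes

outcome vector order: (thr0.r0,thr0.r1,thr1.r0)
SC: 11 outcomes — {(0,0,0), (0,0,2), (0,1,0), (0,1,2), (0,2,0), (0,2,2), (2,0,2), (2,1,0), (2,1,2), (2,2,0), (2,2,2)}
TSO: 12 outcomes — {(0,0,0), (0,0,2), (0,1,0), (0,1,2), (0,2,0), (0,2,2), (2,0,0), (2,0,2), (2,1,0), (2,1,2), (2,2,0), (2,2,2)}
PSO: 12 outcomes — {(0,0,0), (0,0,2), (0,1,0), (0,1,2), (0,2,0), (0,2,2), (2,0,0), (2,0,2), (2,1,0), (2,1,2), (2,2,0), (2,2,2)}
target (2,0,0) ∈ {TSO,PSO}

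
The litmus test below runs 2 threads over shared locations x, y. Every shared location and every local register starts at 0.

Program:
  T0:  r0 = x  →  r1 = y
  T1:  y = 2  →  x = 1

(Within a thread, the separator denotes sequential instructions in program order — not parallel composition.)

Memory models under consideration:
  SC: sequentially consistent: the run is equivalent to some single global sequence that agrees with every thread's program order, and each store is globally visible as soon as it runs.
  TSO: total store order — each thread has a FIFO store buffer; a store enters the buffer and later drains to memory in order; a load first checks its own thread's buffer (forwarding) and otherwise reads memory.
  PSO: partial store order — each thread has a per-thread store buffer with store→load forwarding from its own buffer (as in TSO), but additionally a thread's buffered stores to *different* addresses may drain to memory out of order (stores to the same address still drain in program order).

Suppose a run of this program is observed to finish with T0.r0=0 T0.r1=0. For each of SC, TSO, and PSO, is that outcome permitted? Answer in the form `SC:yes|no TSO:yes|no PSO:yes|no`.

outcome vector order: (T0.r0,T0.r1)
SC: 3 outcomes — {(0,0) (0,2) (1,2)}
TSO: 3 outcomes — {(0,0) (0,2) (1,2)}
PSO: 4 outcomes — {(0,0) (0,2) (1,0) (1,2)}
target (0,0) ∈ {SC,TSO,PSO}

SC:yes TSO:yes PSO:yes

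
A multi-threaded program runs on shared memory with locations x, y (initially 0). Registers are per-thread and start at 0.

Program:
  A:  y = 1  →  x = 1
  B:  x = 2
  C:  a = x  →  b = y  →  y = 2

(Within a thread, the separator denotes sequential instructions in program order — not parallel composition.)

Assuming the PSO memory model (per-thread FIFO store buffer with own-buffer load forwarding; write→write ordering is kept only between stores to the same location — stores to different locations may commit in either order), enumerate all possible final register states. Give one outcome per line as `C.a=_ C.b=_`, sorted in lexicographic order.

C.a=0 C.b=0
C.a=0 C.b=1
C.a=1 C.b=0
C.a=1 C.b=1
C.a=2 C.b=0
C.a=2 C.b=1

outcome vector order: (C.a,C.b)
|PSO outcomes| = 6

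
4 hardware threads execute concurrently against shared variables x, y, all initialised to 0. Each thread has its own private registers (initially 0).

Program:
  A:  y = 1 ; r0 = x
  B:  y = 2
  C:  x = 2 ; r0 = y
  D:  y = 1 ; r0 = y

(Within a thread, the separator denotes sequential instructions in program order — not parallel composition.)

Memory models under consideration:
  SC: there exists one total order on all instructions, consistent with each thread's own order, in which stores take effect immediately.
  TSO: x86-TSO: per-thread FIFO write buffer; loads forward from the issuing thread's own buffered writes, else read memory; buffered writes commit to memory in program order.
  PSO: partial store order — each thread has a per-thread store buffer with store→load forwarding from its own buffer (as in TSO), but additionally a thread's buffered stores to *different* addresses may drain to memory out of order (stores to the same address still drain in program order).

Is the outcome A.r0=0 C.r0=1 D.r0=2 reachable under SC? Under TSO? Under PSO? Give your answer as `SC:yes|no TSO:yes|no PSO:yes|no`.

outcome vector order: (A.r0,C.r0,D.r0)
under SC → <0 1 1> <0 1 2> <0 2 1> <0 2 2> <2 0 1> <2 0 2> <2 1 1> <2 1 2> <2 2 1> <2 2 2>
under TSO → <0 0 1> <0 0 2> <0 1 1> <0 1 2> <0 2 1> <0 2 2> <2 0 1> <2 0 2> <2 1 1> <2 1 2> <2 2 1> <2 2 2>
under PSO → <0 0 1> <0 0 2> <0 1 1> <0 1 2> <0 2 1> <0 2 2> <2 0 1> <2 0 2> <2 1 1> <2 1 2> <2 2 1> <2 2 2>
target <0 1 2> ∈ {SC,TSO,PSO}

SC:yes TSO:yes PSO:yes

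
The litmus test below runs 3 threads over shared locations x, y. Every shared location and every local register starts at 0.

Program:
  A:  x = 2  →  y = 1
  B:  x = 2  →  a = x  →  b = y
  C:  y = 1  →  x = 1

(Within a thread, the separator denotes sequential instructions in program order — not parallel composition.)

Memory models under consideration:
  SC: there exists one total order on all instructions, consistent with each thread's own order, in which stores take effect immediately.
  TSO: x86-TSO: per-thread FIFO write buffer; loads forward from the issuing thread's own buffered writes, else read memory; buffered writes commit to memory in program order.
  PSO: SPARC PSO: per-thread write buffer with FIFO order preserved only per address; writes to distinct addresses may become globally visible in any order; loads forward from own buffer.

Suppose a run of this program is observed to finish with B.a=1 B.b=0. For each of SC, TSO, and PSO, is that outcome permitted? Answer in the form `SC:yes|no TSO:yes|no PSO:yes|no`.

SC:no TSO:no PSO:yes

outcome vector order: (B.a,B.b)
under SC → (1,1), (2,0), (2,1)
under TSO → (1,1), (2,0), (2,1)
under PSO → (1,0), (1,1), (2,0), (2,1)
target (1,0) ∈ {PSO}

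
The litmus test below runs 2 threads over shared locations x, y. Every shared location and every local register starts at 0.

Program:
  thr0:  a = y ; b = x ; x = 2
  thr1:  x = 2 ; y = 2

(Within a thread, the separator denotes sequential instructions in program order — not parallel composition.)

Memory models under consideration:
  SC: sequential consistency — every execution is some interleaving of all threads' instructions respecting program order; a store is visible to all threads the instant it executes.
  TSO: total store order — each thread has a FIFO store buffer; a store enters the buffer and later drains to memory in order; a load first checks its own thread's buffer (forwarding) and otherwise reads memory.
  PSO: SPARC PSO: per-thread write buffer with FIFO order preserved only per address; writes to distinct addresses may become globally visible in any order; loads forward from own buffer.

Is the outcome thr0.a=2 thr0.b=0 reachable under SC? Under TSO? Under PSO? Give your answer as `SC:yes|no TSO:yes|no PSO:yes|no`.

outcome vector order: (thr0.a,thr0.b)
[SC] allowed = {<0 0>, <0 2>, <2 2>}
[TSO] allowed = {<0 0>, <0 2>, <2 2>}
[PSO] allowed = {<0 0>, <0 2>, <2 0>, <2 2>}
target <2 0> ∈ {PSO}

SC:no TSO:no PSO:yes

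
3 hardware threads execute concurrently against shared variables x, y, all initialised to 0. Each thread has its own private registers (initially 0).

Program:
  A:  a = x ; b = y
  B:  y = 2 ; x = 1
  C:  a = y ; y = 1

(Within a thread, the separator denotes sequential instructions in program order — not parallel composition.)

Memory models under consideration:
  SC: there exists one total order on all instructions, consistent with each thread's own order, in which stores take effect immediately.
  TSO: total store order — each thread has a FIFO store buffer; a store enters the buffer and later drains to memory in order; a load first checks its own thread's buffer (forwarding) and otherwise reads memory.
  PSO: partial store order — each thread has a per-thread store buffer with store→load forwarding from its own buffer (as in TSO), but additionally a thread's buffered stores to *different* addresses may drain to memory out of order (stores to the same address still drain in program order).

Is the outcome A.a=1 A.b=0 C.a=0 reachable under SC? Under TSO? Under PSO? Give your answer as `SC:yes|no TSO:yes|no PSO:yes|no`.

SC:no TSO:no PSO:yes

outcome vector order: (A.a,A.b,C.a)
[SC] allowed = {0/0/0 0/0/2 0/1/0 0/1/2 0/2/0 0/2/2 1/1/0 1/1/2 1/2/0 1/2/2}
[TSO] allowed = {0/0/0 0/0/2 0/1/0 0/1/2 0/2/0 0/2/2 1/1/0 1/1/2 1/2/0 1/2/2}
[PSO] allowed = {0/0/0 0/0/2 0/1/0 0/1/2 0/2/0 0/2/2 1/0/0 1/0/2 1/1/0 1/1/2 1/2/0 1/2/2}
target 1/0/0 ∈ {PSO}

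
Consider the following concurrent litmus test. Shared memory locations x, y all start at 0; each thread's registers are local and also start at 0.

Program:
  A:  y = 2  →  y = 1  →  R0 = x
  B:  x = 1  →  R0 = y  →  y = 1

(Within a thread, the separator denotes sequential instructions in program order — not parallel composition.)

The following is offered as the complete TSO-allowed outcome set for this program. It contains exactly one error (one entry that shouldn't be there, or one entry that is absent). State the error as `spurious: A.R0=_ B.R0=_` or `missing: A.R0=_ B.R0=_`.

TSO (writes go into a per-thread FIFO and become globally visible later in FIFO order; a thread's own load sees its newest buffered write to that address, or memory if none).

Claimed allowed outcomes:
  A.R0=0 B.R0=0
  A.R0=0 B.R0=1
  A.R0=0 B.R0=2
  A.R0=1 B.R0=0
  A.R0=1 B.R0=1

missing: A.R0=1 B.R0=2

outcome vector order: (A.R0,B.R0)
TSO: 6 outcomes — {(0,0), (0,1), (0,2), (1,0), (1,1), (1,2)}
TSO∖claimed = {(1,2)}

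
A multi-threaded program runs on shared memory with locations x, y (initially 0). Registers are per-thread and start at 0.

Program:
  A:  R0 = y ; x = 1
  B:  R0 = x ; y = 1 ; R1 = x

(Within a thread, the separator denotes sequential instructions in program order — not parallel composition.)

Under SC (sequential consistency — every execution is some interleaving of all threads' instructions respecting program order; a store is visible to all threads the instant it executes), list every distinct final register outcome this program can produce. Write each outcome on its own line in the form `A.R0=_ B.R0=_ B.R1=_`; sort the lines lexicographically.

A.R0=0 B.R0=0 B.R1=0
A.R0=0 B.R0=0 B.R1=1
A.R0=0 B.R0=1 B.R1=1
A.R0=1 B.R0=0 B.R1=0
A.R0=1 B.R0=0 B.R1=1

outcome vector order: (A.R0,B.R0,B.R1)
|SC outcomes| = 5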